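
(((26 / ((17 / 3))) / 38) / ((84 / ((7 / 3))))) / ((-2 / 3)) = -13 / 2584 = -0.01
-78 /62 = -39 /31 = -1.26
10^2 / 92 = 25 / 23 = 1.09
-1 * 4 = -4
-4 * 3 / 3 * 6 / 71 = -24 / 71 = -0.34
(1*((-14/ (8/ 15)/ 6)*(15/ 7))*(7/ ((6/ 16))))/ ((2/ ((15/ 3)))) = -875/ 2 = -437.50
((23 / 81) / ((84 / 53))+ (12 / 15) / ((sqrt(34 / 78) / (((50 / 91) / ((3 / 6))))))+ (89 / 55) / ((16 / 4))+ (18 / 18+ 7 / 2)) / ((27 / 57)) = 1520 *sqrt(663) / 13923+ 9036514 / 841995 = 13.54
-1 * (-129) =129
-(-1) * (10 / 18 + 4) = 41 / 9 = 4.56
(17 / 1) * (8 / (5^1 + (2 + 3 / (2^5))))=4352 / 227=19.17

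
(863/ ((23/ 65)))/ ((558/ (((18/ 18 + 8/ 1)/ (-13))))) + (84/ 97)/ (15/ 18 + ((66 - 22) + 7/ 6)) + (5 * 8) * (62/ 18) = 167775721/ 1244898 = 134.77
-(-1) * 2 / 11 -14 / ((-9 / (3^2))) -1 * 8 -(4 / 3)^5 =5260 / 2673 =1.97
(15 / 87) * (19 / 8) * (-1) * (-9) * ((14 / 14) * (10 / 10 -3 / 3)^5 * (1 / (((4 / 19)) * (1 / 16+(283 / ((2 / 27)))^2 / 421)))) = 0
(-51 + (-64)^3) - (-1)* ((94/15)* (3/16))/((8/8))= -10487753/40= -262193.82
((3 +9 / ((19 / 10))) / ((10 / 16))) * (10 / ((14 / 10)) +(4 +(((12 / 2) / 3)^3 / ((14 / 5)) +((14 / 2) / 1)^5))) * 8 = 158251968 / 95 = 1665810.19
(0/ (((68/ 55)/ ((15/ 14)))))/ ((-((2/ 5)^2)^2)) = 0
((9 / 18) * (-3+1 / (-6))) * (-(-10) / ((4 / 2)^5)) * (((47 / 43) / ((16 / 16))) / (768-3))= -893 / 1263168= -0.00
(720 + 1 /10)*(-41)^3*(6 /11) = -1488900363 /55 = -27070915.69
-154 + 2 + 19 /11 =-1653 /11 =-150.27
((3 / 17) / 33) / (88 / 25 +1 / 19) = 475 / 317339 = 0.00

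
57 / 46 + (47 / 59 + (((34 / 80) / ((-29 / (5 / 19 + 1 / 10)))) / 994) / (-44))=26628883871761 / 13080685340800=2.04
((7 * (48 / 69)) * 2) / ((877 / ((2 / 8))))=56 / 20171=0.00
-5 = -5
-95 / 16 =-5.94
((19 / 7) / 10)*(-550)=-1045 / 7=-149.29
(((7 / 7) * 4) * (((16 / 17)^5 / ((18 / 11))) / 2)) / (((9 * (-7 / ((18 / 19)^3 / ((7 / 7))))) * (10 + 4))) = -415236096 / 477201158987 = -0.00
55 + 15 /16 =895 /16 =55.94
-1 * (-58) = 58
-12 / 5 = -2.40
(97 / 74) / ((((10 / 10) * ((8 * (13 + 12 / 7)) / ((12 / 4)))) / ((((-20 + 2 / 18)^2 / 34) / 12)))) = 21755839 / 671711616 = 0.03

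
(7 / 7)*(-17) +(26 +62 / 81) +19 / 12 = 3677 / 324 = 11.35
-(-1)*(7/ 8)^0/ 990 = 1/ 990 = 0.00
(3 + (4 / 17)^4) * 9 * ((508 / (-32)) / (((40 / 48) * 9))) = -95562039 / 1670420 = -57.21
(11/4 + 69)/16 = 287/64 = 4.48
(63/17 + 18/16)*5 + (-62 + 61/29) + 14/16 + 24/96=-34.62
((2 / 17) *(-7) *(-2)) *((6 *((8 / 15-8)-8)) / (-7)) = 1856 / 85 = 21.84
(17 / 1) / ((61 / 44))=12.26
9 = 9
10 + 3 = 13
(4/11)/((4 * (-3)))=-1/33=-0.03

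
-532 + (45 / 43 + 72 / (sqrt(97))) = -22831 / 43 + 72 * sqrt(97) / 97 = -523.64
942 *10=9420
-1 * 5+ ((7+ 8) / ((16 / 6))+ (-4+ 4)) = 5 / 8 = 0.62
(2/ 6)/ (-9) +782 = 21113/ 27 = 781.96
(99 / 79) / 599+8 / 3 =378865 / 141963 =2.67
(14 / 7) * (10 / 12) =5 / 3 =1.67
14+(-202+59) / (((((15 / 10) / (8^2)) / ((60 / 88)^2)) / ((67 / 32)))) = -65171 / 11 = -5924.64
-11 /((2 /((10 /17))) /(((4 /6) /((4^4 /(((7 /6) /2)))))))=-385 /78336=-0.00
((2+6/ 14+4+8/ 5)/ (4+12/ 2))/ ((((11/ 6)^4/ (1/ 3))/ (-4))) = -242784/ 2562175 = -0.09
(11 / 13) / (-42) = -11 / 546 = -0.02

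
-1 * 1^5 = -1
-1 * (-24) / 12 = 2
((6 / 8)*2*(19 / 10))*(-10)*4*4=-456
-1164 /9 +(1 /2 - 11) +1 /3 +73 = -133 /2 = -66.50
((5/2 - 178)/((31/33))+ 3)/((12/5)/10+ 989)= -284925/1533322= -0.19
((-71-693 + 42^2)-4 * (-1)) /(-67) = -1004 /67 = -14.99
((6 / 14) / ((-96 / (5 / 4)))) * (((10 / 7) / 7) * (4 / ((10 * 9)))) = -5 / 98784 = -0.00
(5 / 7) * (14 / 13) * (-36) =-360 / 13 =-27.69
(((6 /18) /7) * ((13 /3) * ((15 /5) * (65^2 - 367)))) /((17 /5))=83590 /119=702.44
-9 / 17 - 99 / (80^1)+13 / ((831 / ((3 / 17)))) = -664591 / 376720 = -1.76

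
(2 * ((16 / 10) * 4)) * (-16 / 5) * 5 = -1024 / 5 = -204.80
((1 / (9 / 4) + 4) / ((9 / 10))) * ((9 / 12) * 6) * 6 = 133.33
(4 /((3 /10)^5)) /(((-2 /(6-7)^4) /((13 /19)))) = -2600000 /4617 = -563.14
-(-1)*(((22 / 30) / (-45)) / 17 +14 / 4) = 80303 / 22950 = 3.50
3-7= -4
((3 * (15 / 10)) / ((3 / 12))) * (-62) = -1116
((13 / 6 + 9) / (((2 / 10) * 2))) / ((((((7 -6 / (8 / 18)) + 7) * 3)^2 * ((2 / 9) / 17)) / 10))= 28475 / 3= 9491.67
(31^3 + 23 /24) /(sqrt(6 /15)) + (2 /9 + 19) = 47124.44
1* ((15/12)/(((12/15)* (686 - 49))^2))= 125/25969216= 0.00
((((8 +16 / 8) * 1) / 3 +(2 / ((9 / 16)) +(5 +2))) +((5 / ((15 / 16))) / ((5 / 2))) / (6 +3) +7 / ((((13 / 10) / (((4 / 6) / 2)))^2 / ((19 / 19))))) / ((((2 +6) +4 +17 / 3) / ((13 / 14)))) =332783 / 434070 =0.77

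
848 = 848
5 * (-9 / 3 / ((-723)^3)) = 5 / 125977689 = 0.00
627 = 627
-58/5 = -11.60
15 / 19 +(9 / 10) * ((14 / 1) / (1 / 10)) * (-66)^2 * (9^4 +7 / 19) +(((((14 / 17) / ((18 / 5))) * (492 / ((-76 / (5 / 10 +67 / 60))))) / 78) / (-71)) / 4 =927621500547225503 / 257583456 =3601246426.89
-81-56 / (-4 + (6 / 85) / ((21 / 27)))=-77543 / 1163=-66.67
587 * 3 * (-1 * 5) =-8805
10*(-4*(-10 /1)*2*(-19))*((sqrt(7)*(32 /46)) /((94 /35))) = -4256000*sqrt(7) /1081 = -10416.58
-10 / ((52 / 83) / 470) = -97525 / 13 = -7501.92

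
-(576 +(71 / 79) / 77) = -3503879 / 6083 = -576.01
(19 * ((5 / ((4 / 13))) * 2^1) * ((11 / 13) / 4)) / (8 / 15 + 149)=15675 / 17944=0.87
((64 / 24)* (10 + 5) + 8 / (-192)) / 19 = 959 / 456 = 2.10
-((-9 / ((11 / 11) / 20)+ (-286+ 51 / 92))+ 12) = 41717 / 92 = 453.45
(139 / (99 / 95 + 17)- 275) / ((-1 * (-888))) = -152715 / 507344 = -0.30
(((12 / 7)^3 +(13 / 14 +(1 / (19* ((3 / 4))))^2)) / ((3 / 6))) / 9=13309133 / 10029663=1.33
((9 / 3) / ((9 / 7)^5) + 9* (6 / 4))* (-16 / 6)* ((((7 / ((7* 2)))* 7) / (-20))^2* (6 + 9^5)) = -21801291043 / 314928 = -69226.27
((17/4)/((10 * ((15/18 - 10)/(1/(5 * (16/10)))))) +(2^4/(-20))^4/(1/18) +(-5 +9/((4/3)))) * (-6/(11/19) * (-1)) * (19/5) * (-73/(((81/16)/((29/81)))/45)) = -1532861484617/18376875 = -83412.52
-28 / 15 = -1.87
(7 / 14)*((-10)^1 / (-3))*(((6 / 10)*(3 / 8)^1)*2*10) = 15 / 2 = 7.50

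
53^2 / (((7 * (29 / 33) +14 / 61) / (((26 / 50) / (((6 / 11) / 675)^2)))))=3602294872605 / 10276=350554191.57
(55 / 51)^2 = 3025 / 2601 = 1.16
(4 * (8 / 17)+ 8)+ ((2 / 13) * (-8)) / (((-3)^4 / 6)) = 58424 / 5967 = 9.79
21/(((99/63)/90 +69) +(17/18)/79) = 174195/572599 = 0.30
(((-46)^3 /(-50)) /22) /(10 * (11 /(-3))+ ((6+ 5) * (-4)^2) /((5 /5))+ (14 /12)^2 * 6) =48668 /81125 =0.60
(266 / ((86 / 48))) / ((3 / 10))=21280 / 43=494.88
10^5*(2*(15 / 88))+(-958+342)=368224 / 11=33474.91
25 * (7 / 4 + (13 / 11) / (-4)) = 36.36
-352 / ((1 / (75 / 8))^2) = -30937.50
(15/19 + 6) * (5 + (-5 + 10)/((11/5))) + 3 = 52.38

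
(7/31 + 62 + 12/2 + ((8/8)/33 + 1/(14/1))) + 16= 1207739/14322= 84.33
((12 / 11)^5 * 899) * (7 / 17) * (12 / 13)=527.95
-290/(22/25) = -329.55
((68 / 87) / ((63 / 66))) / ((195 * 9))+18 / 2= 28858961 / 3206385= 9.00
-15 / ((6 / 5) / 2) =-25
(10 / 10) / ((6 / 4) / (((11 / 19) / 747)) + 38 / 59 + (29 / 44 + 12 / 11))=2596 / 5030537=0.00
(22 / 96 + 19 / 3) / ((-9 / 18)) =-105 / 8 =-13.12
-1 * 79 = -79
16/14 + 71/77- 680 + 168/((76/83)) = -494.46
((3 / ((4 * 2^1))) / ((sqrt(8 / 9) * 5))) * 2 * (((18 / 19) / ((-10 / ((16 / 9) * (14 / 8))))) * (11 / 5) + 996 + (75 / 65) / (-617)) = 34130317563 * sqrt(2) / 304798000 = 158.36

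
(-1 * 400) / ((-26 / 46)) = 9200 / 13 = 707.69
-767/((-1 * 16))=767/16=47.94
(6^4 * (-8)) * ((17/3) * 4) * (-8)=1880064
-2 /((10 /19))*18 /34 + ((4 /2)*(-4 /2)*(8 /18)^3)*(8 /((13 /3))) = -714269 /268515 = -2.66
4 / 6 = 2 / 3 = 0.67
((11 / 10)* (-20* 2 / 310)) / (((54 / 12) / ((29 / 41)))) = -1276 / 57195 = -0.02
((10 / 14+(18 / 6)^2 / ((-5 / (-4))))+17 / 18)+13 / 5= 7219 / 630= 11.46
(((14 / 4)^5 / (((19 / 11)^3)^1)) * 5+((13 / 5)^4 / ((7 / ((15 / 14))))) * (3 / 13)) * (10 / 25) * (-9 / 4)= -6185293211133 / 13443640000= -460.09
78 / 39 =2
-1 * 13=-13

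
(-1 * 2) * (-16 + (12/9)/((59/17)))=5528/177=31.23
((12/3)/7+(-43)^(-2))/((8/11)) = 81433/103544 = 0.79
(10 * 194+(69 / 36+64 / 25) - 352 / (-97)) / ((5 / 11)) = 4285.83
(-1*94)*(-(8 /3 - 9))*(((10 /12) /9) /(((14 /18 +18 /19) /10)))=-169670 /531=-319.53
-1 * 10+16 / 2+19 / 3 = 13 / 3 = 4.33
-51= -51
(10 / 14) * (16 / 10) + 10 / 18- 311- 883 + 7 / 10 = -750709 / 630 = -1191.60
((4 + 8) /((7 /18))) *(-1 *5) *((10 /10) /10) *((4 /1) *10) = -4320 /7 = -617.14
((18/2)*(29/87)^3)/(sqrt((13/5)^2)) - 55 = -2140/39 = -54.87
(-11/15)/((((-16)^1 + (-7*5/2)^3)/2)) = 176/645045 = 0.00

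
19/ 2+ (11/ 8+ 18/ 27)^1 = 11.54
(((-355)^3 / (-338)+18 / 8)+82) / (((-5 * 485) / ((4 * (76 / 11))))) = -6804637428 / 4508075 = -1509.43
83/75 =1.11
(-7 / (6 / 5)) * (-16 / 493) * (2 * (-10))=-5600 / 1479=-3.79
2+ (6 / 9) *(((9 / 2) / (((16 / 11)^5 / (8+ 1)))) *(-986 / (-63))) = 245534461 / 3670016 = 66.90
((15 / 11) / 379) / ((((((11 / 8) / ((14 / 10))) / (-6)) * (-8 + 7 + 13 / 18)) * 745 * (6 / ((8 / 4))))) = 6048 / 170824775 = 0.00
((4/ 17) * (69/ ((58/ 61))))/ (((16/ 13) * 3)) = 18239/ 3944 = 4.62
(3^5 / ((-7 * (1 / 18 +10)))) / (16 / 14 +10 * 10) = -729 / 21358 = -0.03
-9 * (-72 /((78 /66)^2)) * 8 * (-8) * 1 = -5018112 /169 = -29692.97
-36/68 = -0.53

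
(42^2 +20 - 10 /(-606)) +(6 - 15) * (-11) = 570554 /303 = 1883.02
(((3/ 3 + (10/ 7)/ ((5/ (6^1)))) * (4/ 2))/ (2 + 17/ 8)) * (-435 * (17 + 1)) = -793440/ 77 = -10304.42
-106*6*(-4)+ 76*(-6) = 2088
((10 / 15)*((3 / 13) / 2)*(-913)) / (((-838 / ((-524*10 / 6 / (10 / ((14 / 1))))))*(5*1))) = -1674442 / 81705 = -20.49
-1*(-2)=2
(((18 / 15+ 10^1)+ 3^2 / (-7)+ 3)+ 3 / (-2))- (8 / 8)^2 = 729 / 70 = 10.41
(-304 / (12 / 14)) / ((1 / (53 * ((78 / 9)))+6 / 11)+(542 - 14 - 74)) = -16128112 / 20670099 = -0.78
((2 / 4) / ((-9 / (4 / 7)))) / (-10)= 1 / 315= 0.00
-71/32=-2.22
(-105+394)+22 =311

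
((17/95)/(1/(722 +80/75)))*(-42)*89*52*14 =-167250699616/475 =-352106736.03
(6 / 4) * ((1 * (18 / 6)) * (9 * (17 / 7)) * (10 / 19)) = 6885 / 133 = 51.77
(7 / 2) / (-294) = -1 / 84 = -0.01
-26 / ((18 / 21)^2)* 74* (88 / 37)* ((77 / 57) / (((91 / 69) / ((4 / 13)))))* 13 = -25518.97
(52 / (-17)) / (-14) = 26 / 119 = 0.22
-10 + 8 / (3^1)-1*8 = -46 / 3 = -15.33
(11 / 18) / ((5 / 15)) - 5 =-19 / 6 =-3.17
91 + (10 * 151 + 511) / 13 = 3204 / 13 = 246.46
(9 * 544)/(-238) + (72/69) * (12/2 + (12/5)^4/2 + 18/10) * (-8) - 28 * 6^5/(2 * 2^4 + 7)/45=-455523696/1308125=-348.23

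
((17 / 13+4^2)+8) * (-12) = -3948 / 13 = -303.69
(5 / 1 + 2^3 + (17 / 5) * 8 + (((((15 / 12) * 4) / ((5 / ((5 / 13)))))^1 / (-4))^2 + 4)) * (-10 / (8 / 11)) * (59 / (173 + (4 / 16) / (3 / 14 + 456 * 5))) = -12383351200143 / 59733333920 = -207.31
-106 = -106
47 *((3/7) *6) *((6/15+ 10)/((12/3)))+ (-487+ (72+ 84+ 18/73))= -16.52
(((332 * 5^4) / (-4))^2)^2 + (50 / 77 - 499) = 557600512237548789752 / 77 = 7241565093994140126.65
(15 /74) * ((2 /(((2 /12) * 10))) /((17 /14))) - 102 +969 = 545469 /629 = 867.20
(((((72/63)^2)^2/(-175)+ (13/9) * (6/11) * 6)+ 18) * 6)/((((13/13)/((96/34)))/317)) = 122001.12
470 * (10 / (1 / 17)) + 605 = 80505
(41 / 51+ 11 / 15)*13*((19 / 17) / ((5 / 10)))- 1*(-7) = 223993 / 4335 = 51.67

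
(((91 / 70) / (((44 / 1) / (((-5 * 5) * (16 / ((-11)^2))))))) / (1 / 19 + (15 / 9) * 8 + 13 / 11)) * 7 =-25935 / 552607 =-0.05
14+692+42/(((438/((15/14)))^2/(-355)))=210660719/298424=705.91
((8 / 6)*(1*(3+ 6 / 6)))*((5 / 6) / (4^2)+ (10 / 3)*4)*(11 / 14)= 14135 / 252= 56.09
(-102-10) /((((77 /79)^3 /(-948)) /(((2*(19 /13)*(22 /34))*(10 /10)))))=284179790976 /1310309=216879.98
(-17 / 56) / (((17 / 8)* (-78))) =1 / 546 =0.00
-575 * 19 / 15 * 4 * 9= -26220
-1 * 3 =-3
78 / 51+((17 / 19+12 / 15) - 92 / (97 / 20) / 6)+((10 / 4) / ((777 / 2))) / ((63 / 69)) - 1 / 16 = 293831053 / 40898234160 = 0.01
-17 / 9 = -1.89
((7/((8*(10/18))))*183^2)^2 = 4451285577249/1600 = 2782053485.78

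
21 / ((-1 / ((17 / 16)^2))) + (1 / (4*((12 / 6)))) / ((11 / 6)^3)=-8070927 / 340736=-23.69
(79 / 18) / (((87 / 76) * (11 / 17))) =51034 / 8613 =5.93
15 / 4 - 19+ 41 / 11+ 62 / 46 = -10297 / 1012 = -10.17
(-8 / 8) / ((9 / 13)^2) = -169 / 81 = -2.09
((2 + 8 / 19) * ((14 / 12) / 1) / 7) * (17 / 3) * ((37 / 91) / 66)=14467 / 1027026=0.01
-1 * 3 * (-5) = 15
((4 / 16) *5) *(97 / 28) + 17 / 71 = 36339 / 7952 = 4.57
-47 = -47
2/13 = 0.15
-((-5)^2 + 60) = -85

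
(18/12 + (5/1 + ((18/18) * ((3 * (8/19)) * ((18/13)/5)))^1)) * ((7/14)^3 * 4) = 16919/4940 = 3.42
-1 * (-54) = 54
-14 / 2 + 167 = 160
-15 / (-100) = 3 / 20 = 0.15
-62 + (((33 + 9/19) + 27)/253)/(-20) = -5961829/96140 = -62.01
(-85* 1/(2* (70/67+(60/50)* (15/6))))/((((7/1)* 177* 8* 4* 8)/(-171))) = 0.01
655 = 655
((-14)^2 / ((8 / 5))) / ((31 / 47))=11515 / 62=185.73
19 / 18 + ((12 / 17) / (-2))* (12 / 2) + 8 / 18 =-21 / 34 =-0.62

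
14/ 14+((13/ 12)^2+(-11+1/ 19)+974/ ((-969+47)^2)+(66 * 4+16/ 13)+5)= 1976348337871/ 7558946928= 261.46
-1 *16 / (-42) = 8 / 21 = 0.38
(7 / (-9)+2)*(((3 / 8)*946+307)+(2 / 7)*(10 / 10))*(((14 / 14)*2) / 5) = 67969 / 210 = 323.66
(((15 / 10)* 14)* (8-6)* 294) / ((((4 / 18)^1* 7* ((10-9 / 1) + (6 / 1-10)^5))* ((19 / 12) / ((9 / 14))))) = -20412 / 6479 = -3.15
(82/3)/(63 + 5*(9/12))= 328/801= 0.41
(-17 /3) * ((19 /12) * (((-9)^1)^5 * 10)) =10596015 /2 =5298007.50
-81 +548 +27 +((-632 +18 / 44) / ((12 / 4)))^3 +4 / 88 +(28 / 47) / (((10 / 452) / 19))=-630371700007433 / 67561560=-9330330.74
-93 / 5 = -18.60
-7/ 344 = -0.02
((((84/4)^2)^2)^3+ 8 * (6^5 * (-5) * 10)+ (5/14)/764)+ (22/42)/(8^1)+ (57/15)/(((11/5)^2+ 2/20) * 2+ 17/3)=17200962671110770271304/2338413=7355827508276241.31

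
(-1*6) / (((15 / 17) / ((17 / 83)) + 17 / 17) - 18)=0.47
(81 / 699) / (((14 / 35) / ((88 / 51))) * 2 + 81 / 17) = 16830 / 759347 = 0.02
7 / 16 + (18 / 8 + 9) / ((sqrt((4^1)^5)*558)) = 3477 / 7936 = 0.44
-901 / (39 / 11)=-9911 / 39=-254.13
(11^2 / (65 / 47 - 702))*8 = -45496 / 32929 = -1.38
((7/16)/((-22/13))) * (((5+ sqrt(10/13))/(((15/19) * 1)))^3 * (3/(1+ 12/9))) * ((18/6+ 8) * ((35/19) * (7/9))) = -1255919/864-3484733 * sqrt(130)/56160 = -2161.09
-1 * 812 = -812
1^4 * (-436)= -436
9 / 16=0.56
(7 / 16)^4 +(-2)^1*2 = -259743 / 65536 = -3.96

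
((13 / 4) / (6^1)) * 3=13 / 8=1.62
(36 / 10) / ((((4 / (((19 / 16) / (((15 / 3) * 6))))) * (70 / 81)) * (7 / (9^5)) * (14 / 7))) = 173.87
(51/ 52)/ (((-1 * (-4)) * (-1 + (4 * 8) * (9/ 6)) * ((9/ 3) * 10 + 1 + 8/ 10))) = 0.00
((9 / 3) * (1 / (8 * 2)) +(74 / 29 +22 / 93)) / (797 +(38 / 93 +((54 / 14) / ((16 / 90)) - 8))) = 898877 / 245005630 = 0.00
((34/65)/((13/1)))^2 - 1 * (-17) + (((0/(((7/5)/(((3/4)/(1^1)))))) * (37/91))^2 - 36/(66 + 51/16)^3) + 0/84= 1829790101229287/107625150333675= 17.00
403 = 403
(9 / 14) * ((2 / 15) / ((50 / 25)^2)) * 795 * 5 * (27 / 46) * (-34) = -1094715 / 644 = -1699.87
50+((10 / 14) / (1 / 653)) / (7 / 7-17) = 2335 / 112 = 20.85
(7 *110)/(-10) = -77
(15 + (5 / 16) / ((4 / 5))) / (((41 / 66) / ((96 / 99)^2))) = 31520 / 1353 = 23.30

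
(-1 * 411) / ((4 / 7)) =-2877 / 4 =-719.25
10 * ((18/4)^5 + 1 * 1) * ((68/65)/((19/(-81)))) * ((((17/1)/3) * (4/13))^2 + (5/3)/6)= -91234593549/333944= -273203.27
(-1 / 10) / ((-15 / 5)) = 1 / 30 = 0.03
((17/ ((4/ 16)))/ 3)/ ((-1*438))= -0.05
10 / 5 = 2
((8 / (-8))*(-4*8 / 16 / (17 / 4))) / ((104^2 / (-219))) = -219 / 22984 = -0.01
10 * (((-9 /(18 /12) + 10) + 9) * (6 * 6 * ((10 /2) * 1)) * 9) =210600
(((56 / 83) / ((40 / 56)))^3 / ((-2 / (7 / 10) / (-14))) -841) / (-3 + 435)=-299069752819 / 154382490000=-1.94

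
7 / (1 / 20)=140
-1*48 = -48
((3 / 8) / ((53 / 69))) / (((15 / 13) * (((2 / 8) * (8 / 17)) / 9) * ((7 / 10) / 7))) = 137241 / 424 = 323.68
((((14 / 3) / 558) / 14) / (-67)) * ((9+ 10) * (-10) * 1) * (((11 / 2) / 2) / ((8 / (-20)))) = -5225 / 448632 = -0.01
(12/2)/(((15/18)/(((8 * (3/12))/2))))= 36/5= 7.20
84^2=7056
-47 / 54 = -0.87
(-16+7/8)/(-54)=121/432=0.28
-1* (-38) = 38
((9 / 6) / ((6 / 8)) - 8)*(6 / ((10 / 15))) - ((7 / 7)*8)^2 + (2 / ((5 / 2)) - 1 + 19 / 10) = -116.30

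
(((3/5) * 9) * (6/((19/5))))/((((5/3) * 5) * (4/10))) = 243/95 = 2.56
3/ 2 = 1.50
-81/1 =-81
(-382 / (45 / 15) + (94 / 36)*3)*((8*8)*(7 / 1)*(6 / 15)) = -107072 / 5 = -21414.40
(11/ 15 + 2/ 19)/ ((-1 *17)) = -239/ 4845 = -0.05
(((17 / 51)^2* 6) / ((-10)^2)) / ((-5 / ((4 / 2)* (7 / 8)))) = -7 / 3000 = -0.00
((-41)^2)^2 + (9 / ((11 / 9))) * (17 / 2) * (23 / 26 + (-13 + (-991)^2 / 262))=57315833332 / 18733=3059618.50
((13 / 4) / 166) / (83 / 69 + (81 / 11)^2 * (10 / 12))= 0.00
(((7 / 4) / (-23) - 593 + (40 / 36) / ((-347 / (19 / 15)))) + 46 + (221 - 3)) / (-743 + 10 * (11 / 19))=5389349449 / 12073305636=0.45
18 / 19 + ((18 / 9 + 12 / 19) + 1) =87 / 19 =4.58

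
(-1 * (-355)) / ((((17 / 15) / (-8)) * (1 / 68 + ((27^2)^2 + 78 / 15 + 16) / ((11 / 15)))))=-374880 / 108418291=-0.00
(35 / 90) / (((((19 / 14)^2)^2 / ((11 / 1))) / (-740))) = -1094471840 / 1172889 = -933.14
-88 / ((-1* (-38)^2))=22 / 361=0.06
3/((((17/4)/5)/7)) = 420/17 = 24.71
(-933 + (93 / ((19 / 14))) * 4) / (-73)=12519 / 1387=9.03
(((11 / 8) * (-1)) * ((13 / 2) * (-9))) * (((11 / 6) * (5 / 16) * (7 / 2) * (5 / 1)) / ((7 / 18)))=1061775 / 512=2073.78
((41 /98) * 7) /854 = 0.00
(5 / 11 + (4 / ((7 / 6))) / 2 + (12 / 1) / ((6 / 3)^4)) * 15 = 13485 / 308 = 43.78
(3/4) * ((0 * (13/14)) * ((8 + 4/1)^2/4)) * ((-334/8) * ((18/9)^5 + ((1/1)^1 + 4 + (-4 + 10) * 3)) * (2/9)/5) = 0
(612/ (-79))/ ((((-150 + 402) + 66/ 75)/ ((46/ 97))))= -351900/ 24222743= -0.01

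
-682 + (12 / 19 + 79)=-11445 / 19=-602.37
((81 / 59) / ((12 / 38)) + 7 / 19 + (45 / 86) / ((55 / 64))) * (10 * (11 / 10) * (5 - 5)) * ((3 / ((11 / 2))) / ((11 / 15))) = 0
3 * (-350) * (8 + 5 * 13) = -76650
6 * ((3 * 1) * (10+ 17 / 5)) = 1206 / 5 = 241.20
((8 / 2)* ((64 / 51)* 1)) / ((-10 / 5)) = -128 / 51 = -2.51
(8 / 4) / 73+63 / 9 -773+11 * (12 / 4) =-53507 / 73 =-732.97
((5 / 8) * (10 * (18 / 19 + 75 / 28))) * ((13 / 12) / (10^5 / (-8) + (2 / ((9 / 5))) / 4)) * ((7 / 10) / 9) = -8359 / 54718784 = -0.00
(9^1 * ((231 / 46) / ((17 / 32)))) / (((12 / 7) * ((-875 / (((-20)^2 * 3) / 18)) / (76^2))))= -42696192 / 1955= -21839.48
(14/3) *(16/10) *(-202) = -22624/15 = -1508.27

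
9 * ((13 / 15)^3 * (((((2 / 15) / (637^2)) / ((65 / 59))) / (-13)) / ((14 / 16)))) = -944 / 6145059375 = -0.00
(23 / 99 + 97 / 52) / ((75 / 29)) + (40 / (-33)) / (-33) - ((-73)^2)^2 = -120610165750219 / 4247100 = -28398240.15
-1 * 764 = -764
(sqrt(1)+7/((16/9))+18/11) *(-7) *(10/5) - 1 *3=-8363/88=-95.03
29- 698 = -669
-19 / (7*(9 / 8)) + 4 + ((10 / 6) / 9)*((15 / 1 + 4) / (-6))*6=-365 / 189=-1.93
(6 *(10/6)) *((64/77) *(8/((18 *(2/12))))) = 5120/231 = 22.16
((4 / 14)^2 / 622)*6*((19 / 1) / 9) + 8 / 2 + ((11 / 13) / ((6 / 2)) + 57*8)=273556277 / 594321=460.28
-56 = -56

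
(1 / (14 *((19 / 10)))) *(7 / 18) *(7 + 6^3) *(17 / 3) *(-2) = -18955 / 513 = -36.95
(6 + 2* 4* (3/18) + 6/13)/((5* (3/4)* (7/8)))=9728/4095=2.38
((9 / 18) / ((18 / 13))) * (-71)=-923 / 36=-25.64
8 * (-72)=-576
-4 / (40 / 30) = -3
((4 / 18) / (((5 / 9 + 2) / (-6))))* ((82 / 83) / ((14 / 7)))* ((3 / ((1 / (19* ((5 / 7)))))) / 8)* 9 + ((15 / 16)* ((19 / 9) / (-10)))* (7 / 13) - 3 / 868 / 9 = -2052743155 / 172329248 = -11.91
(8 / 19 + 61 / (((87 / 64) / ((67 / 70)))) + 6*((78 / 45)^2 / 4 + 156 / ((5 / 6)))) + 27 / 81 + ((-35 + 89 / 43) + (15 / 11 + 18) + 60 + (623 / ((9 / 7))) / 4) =2198510769401 / 1641924900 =1338.98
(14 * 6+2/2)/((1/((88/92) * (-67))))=-125290/23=-5447.39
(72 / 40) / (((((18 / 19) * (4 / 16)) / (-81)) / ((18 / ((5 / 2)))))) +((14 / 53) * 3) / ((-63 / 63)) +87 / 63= -123312929 / 27825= -4431.73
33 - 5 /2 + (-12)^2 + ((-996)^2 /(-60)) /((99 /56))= -3028687 /330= -9177.84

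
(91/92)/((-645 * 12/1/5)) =-91/142416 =-0.00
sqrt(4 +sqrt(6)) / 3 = 0.85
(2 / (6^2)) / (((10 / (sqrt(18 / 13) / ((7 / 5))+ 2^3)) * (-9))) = -2 / 405 - sqrt(26) / 9828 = -0.01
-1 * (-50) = 50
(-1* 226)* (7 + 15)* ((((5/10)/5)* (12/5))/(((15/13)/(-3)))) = 387816/125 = 3102.53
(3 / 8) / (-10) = -3 / 80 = -0.04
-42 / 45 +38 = 556 / 15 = 37.07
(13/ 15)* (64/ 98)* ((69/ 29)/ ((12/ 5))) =2392/ 4263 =0.56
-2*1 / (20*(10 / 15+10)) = -3 / 320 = -0.01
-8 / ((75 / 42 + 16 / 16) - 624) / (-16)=-7 / 8697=-0.00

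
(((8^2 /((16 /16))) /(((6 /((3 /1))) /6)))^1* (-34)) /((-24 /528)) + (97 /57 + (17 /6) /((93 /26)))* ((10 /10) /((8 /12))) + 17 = 253806121 /1767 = 143636.74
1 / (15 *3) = 1 / 45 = 0.02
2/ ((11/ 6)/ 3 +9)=36/ 173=0.21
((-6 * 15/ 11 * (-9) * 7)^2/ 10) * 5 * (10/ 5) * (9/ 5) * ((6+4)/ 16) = 72335025/ 242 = 298905.06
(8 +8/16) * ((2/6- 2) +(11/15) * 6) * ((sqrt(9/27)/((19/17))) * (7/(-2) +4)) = 11849 * sqrt(3)/3420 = 6.00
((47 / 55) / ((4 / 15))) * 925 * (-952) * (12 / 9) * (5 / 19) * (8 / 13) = -1655528000 / 2717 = -609322.05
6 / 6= 1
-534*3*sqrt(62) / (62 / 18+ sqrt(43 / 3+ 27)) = -1277.57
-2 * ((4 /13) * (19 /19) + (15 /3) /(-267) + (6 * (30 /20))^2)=-564308 /3471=-162.58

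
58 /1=58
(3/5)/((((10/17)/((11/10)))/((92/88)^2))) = 26979/22000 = 1.23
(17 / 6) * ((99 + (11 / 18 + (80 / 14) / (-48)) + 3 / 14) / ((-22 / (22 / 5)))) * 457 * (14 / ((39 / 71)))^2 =-3444079903789 / 205335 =-16772980.27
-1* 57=-57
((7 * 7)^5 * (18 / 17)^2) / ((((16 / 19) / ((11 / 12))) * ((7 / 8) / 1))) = 227715404301 / 578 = 393971287.72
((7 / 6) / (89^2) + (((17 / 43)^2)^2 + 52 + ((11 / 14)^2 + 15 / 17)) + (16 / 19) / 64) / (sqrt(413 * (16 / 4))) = 1.32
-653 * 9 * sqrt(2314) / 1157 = -5877 * sqrt(2314) / 1157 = -244.35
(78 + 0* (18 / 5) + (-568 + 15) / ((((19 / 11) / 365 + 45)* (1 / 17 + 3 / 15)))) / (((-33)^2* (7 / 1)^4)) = 11031439 / 944917228332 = 0.00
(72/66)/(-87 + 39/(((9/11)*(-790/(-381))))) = -9480/556259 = -0.02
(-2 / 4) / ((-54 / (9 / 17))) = 1 / 204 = 0.00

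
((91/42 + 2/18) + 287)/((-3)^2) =5207/162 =32.14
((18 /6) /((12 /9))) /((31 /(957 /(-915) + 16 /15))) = 57 /37820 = 0.00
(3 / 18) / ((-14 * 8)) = -1 / 672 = -0.00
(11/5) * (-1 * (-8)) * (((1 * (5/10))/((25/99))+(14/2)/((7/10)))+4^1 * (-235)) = -2041644/125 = -16333.15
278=278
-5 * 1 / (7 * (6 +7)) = -5 / 91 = -0.05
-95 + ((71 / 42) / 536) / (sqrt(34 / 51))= -95 + 71 * sqrt(6) / 45024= -95.00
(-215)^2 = 46225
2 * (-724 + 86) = -1276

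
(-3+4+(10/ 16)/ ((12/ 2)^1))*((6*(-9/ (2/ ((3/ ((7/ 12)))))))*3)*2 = -12879/ 14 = -919.93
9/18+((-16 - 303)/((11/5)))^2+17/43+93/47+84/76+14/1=1616058727/76798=21042.98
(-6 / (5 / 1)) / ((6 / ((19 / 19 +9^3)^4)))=-56796482000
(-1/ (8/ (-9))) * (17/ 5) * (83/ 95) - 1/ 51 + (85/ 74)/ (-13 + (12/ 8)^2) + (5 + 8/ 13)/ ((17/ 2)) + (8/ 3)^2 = 7771839353/ 707358600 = 10.99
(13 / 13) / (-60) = -1 / 60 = -0.02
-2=-2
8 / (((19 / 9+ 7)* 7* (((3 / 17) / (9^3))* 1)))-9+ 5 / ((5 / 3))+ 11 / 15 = 2208067 / 4305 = 512.91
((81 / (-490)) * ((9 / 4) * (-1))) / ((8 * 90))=81 / 156800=0.00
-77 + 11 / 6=-451 / 6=-75.17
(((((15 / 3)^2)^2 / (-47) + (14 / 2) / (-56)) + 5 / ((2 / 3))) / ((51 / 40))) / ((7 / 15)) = -3275 / 329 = -9.95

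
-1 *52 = -52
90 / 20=4.50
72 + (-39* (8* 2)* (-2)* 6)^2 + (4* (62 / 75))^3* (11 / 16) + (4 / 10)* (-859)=23654487905182 / 421875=56069897.26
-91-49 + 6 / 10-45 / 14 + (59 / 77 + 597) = 455.15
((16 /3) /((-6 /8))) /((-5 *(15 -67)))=-16 /585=-0.03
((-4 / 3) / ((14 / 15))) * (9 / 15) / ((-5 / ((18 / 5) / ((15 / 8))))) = 288 / 875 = 0.33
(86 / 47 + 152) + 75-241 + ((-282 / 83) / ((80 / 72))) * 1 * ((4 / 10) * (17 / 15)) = -6610454 / 487625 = -13.56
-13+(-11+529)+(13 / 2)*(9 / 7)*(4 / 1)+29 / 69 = 260264 / 483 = 538.85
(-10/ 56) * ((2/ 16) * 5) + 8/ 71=17/ 15904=0.00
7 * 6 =42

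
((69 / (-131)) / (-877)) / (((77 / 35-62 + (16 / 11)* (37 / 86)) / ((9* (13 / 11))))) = -578565 / 5359363663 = -0.00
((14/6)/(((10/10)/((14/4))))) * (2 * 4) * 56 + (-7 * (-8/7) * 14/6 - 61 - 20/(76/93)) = 204736/57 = 3591.86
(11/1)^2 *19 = 2299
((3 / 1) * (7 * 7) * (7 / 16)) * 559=575211 / 16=35950.69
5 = 5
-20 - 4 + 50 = 26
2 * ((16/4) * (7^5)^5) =10728548957311719206456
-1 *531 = -531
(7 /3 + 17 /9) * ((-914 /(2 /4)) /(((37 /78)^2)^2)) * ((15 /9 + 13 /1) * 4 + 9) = -19331718946176 /1874161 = -10314865.66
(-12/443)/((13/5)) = -60/5759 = -0.01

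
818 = 818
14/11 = 1.27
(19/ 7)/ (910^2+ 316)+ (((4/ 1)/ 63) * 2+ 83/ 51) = 1556596571/ 887233536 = 1.75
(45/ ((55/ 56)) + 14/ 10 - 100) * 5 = -2903/ 11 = -263.91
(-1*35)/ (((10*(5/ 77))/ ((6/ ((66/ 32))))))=-784/ 5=-156.80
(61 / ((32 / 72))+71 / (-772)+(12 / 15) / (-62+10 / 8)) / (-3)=-64319569 / 1406970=-45.71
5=5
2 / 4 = 1 / 2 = 0.50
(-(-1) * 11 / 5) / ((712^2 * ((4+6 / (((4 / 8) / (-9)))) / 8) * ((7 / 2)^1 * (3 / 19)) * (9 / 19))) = -0.00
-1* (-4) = 4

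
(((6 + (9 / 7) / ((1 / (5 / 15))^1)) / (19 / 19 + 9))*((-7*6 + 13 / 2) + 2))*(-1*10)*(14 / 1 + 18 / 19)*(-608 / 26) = -6850080 / 91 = -75275.60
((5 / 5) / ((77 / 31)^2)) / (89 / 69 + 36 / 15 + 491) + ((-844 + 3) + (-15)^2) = -623324260807 / 1011890572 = -616.00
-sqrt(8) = -2 * sqrt(2) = -2.83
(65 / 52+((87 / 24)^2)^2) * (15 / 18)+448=592.94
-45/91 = -0.49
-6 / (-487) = 6 / 487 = 0.01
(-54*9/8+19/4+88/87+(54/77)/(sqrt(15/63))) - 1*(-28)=-2348/87+54*sqrt(105)/385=-25.55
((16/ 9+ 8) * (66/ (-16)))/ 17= -121/ 51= -2.37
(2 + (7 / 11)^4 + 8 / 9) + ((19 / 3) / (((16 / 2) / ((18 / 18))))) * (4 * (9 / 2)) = 9119933 / 527076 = 17.30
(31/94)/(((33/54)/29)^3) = 2204668044/62557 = 35242.55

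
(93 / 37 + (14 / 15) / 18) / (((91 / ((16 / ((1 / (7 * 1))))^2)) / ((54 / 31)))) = 45925376 / 74555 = 615.99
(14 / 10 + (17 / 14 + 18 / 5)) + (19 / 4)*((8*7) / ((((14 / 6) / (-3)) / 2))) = -9489 / 14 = -677.79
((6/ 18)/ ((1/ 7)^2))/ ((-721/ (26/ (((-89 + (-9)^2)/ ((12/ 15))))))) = 91/ 1545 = 0.06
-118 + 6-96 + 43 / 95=-19717 / 95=-207.55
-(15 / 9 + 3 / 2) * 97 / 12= -1843 / 72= -25.60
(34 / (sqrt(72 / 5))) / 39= 17 * sqrt(10) / 234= 0.23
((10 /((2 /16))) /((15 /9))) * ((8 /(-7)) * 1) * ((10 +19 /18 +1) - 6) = -6976 /21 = -332.19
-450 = -450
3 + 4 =7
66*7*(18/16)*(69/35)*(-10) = -20493/2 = -10246.50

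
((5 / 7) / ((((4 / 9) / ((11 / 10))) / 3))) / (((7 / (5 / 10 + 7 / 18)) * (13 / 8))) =264 / 637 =0.41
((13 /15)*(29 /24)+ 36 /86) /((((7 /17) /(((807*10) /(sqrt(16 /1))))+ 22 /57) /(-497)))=-979861799749 /519401472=-1886.52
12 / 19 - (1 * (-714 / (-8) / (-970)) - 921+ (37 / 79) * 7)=918.45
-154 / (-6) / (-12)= -77 / 36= -2.14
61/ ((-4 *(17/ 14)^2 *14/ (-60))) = 12810/ 289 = 44.33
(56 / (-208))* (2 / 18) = -7 / 234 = -0.03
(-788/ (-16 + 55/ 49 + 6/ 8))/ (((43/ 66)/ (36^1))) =122322816/ 39689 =3082.03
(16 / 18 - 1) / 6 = -1 / 54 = -0.02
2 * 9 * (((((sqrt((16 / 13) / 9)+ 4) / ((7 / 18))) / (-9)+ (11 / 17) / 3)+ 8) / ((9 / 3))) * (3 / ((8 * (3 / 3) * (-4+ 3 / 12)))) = -505 / 119+ 8 * sqrt(13) / 455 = -4.18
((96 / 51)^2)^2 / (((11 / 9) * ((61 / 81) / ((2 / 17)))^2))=247669456896 / 987974836739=0.25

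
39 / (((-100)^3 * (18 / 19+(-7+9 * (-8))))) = 741 / 1483000000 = 0.00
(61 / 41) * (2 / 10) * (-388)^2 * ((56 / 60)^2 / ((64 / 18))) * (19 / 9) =1068693038 / 46125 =23169.50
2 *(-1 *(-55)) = 110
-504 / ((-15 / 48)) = 8064 / 5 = 1612.80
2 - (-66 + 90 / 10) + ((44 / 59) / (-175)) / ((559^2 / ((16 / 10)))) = 951778065523 / 16131831625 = 59.00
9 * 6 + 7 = 61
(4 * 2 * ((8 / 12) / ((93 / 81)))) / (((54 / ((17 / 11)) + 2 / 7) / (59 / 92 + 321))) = 31691961 / 747224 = 42.41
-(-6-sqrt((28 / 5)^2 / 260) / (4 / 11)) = 77 * sqrt(65) / 650 + 6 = 6.96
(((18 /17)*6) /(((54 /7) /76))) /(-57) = -56 /51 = -1.10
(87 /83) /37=87 /3071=0.03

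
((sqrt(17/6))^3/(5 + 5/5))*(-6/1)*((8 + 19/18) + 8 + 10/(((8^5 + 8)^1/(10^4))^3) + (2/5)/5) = -539073149709503*sqrt(102)/65533593817800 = -83.08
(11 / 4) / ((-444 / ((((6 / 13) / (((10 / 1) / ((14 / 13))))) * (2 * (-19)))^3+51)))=-0.27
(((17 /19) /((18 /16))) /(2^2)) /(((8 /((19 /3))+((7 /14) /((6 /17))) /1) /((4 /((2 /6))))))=544 /611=0.89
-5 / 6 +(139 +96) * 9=12685 / 6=2114.17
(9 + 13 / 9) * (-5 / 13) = -470 / 117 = -4.02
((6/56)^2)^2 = 81/614656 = 0.00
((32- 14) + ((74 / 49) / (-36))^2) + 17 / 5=21.40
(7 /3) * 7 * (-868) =-42532 /3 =-14177.33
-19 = -19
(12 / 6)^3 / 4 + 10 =12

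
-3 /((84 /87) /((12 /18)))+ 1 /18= -2.02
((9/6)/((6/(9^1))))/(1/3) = 27/4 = 6.75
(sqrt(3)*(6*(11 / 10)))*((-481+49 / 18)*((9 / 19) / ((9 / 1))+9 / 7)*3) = -21952.01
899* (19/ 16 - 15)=-12417.44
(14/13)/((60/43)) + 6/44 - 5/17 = 22391/36465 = 0.61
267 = 267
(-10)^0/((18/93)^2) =26.69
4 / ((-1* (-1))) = 4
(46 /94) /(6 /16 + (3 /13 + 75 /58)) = 3016 /11703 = 0.26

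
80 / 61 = 1.31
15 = 15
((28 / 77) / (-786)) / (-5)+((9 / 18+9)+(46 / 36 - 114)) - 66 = -10973209 / 64845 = -169.22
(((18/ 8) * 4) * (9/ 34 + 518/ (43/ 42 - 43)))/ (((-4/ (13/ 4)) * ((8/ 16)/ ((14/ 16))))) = 592822503/ 3836288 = 154.53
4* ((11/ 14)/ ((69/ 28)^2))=2464/ 4761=0.52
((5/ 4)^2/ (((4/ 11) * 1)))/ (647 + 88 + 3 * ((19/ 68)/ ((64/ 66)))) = 9350/ 1601241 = 0.01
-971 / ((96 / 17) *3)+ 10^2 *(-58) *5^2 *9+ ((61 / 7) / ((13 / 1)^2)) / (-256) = -3557105982797 / 2725632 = -1305057.32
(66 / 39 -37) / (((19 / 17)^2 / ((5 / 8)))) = -663255 / 37544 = -17.67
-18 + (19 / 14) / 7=-1745 / 98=-17.81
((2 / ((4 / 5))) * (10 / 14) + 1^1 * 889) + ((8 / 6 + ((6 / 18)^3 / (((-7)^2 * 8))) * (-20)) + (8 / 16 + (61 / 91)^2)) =399356119 / 447174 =893.07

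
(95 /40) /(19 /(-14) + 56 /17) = 2261 /1844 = 1.23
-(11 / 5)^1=-11 / 5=-2.20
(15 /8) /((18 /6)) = 0.62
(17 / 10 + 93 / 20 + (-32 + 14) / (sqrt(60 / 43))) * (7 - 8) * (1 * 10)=-127 / 2 + 6 * sqrt(645)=88.88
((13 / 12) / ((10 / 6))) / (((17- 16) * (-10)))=-13 / 200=-0.06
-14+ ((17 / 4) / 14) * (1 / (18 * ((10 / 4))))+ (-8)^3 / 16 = -45.99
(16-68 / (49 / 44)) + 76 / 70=-10774 / 245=-43.98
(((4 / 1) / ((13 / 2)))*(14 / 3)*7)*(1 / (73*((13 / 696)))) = 181888 / 12337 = 14.74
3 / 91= 0.03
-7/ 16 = -0.44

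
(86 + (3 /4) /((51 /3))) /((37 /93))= 544143 /2516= 216.27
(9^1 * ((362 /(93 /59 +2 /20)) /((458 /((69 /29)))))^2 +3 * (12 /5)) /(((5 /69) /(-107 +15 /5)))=-54209845754011584 /2038655674225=-26590.98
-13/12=-1.08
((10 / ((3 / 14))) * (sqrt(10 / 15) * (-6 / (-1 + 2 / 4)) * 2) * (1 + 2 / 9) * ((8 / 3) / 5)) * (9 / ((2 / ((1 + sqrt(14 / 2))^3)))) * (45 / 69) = 1084160 * sqrt(6) / 69 + 492800 * sqrt(42) / 69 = 84773.16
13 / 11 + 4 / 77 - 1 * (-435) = 33590 / 77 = 436.23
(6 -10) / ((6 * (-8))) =1 / 12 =0.08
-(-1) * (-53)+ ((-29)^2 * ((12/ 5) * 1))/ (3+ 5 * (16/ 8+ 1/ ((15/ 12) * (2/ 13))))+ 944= 61279/ 65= 942.75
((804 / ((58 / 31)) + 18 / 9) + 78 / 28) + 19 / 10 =442956 / 1015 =436.41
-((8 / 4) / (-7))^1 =2 / 7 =0.29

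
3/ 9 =1/ 3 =0.33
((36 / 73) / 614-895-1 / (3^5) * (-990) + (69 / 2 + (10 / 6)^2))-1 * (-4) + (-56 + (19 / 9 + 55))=-1026893459 / 1210194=-848.54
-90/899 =-0.10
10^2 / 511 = 100 / 511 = 0.20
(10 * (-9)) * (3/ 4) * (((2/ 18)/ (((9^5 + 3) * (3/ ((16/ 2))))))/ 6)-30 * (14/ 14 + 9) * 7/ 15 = -12400925/ 88578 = -140.00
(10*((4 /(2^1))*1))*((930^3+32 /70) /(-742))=-56304990032 /2597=-21680781.68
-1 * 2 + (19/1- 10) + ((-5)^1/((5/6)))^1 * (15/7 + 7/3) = -139/7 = -19.86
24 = 24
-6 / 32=-3 / 16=-0.19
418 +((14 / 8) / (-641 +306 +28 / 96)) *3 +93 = 4104737 / 8033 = 510.98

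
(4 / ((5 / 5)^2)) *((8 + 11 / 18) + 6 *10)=2470 / 9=274.44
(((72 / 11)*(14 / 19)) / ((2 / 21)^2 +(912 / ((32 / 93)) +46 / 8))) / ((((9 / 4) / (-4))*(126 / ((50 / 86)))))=-627200 / 42109855667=-0.00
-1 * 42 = -42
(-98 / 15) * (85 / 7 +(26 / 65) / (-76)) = -37667 / 475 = -79.30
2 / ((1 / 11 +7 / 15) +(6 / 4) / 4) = 2640 / 1231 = 2.14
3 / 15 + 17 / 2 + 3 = 117 / 10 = 11.70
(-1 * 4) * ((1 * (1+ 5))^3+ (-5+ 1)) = -848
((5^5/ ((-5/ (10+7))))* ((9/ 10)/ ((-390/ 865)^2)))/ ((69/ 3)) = -63599125/ 31096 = -2045.25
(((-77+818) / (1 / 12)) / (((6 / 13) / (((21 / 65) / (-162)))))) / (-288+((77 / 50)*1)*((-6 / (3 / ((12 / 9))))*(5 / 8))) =3458 / 26151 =0.13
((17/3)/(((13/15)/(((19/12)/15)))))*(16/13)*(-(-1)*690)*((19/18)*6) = 5646040/1521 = 3712.06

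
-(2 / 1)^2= -4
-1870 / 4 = -467.50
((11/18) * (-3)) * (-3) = 11/2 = 5.50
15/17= 0.88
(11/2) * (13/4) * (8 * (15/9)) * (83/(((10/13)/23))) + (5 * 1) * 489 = 3563501/6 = 593916.83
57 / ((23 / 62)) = 3534 / 23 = 153.65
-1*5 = -5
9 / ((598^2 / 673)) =6057 / 357604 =0.02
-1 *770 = -770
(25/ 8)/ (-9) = -25/ 72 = -0.35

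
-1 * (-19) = 19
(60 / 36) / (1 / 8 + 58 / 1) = 8 / 279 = 0.03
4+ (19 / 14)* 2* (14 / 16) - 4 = 19 / 8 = 2.38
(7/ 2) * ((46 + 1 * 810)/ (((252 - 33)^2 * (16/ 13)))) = 9737/ 191844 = 0.05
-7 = -7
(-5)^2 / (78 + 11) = 0.28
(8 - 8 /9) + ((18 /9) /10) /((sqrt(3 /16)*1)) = 4*sqrt(3) /15 + 64 /9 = 7.57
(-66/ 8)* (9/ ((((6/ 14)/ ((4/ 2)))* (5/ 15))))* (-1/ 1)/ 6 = 693/ 4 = 173.25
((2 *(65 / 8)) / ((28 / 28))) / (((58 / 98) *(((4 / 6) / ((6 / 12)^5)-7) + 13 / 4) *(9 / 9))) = 9555 / 6119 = 1.56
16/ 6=8/ 3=2.67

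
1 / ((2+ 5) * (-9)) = -1 / 63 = -0.02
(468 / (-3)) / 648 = -0.24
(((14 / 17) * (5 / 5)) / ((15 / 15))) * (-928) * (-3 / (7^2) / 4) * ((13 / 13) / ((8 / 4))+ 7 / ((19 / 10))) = 110664 / 2261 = 48.94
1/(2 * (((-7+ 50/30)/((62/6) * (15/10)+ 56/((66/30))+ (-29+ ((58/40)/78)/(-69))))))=-14154341/12629760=-1.12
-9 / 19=-0.47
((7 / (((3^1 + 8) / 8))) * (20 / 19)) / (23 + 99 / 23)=6440 / 32813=0.20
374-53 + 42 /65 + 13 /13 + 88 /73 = 1536676 /4745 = 323.85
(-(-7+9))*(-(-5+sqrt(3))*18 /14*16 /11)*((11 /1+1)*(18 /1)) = -311040 /77+62208*sqrt(3) /77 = -2640.16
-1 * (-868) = 868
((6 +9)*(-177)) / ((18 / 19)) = -5605 / 2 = -2802.50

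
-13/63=-0.21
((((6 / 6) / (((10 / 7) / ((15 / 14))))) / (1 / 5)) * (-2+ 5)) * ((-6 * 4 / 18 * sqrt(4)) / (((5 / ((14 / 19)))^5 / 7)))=-22588608 / 1547561875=-0.01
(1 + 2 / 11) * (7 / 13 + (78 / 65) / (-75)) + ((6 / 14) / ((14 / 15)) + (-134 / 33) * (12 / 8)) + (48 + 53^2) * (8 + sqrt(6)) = 2857 * sqrt(6) + 3079170327 / 134750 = 29849.18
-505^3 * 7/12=-901513375/12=-75126114.58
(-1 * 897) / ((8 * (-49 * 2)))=897 / 784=1.14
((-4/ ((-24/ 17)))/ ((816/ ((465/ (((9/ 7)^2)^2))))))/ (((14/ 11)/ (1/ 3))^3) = 1444135/ 136048896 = 0.01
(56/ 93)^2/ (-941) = -3136/ 8138709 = -0.00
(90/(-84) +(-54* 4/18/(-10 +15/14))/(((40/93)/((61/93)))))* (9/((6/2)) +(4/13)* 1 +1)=4.21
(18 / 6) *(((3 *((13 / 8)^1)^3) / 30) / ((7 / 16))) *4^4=26364 / 35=753.26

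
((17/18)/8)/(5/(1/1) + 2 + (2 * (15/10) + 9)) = 17/2736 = 0.01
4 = 4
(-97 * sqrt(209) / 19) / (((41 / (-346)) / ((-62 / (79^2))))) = -2080844 * sqrt(209) / 4861739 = -6.19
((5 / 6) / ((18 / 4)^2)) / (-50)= -1 / 1215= -0.00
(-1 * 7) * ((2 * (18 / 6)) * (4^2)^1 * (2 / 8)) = -168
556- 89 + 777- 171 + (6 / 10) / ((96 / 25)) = 34341 / 32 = 1073.16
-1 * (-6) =6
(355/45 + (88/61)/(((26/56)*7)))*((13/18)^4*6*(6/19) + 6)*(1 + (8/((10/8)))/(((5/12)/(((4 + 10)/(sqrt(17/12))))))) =21468138935/395418348 + 3847090497152*sqrt(51)/2800879965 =9863.25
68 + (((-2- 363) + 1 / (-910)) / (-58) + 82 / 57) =227835847 / 3008460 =75.73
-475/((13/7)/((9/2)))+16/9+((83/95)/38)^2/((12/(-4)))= -1752224758121/1524755700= -1149.18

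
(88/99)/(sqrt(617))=8 * sqrt(617)/5553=0.04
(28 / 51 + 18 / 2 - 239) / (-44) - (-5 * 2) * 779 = 8746231 / 1122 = 7795.21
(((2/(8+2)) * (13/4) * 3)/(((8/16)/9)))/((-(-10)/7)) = 2457/100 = 24.57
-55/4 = -13.75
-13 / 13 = -1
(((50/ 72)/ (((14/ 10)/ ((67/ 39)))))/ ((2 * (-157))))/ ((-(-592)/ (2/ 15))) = -1675/ 2740360896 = -0.00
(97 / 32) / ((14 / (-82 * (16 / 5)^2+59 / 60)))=-24406073 / 134400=-181.59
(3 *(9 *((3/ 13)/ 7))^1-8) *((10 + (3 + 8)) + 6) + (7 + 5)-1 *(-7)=-15740/ 91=-172.97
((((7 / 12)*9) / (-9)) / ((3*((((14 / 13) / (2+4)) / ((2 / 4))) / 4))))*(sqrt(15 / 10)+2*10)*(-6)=13*sqrt(6) / 2+260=275.92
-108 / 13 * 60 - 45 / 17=-110745 / 221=-501.11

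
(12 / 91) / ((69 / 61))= 0.12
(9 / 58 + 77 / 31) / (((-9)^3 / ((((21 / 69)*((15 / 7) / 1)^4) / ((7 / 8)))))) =-11862500 / 446809293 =-0.03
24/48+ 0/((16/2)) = 1/2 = 0.50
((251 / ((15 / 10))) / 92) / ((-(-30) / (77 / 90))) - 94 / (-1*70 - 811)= 52051487 / 328260600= 0.16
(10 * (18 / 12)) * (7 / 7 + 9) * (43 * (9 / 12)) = 9675 / 2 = 4837.50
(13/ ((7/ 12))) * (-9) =-1404/ 7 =-200.57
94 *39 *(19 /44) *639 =22254453 /22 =1011566.05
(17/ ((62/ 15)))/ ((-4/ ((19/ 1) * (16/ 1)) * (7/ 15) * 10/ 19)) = -276165/ 217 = -1272.65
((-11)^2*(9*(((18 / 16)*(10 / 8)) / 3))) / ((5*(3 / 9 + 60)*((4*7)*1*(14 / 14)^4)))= 0.06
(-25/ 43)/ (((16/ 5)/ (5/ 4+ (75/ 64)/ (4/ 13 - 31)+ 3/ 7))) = -1745375/ 5856256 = -0.30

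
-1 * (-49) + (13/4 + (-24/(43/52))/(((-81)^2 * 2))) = 19653737/376164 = 52.25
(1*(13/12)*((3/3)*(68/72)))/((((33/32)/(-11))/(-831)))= 244868/27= 9069.19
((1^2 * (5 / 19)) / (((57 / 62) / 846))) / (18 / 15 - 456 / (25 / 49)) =-364250 / 1342559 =-0.27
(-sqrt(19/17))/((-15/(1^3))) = sqrt(323)/255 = 0.07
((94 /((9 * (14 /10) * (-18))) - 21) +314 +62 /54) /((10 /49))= 1165829 /810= 1439.30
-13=-13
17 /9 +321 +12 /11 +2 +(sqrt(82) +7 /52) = sqrt(82) +1678837 /5148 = 335.17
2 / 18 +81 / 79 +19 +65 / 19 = 23.56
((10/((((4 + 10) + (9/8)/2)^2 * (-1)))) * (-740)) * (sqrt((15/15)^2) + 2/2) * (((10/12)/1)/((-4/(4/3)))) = -9472000/488601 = -19.39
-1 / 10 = -0.10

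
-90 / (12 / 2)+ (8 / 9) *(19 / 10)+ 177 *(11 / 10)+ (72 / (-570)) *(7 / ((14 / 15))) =61711 / 342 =180.44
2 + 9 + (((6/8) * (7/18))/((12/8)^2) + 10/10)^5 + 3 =7272906637/459165024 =15.84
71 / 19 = 3.74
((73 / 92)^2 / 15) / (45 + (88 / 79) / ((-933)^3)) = 0.00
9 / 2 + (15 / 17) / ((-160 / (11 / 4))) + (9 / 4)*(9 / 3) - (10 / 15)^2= 211319 / 19584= 10.79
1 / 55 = 0.02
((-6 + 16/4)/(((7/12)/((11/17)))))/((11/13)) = -312/119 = -2.62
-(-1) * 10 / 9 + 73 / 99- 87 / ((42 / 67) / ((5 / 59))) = -270209 / 27258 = -9.91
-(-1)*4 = 4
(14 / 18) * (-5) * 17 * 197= -117215 / 9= -13023.89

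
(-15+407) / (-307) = -392 / 307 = -1.28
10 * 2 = 20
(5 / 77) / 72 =5 / 5544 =0.00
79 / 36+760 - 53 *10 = 8359 / 36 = 232.19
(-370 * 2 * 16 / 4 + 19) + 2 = -2939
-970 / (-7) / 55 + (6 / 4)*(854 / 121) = 11101 / 847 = 13.11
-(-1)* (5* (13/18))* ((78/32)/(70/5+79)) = 845/8928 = 0.09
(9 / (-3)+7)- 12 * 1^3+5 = -3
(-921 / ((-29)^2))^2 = 848241 / 707281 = 1.20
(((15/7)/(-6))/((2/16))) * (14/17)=-40/17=-2.35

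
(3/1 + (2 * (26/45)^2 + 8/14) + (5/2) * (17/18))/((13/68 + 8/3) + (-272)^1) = -6361927/259426125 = -0.02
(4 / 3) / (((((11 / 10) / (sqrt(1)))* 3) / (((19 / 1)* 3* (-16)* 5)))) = -1842.42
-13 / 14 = -0.93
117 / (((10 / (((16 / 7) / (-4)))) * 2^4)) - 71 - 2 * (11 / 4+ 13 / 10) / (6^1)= -4075 / 56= -72.77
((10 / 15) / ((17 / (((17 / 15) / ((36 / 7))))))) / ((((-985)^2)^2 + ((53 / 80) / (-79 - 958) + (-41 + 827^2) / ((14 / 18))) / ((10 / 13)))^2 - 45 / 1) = 23606500288000 / 2420524508650843872197354204835687997089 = 0.00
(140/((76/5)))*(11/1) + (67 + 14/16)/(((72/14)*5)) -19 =774793/9120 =84.96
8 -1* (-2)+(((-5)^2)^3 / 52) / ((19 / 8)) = 33720 / 247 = 136.52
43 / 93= 0.46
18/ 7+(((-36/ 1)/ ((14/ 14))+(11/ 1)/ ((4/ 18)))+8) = 337/ 14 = 24.07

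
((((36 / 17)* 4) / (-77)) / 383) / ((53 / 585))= -84240 / 26571391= -0.00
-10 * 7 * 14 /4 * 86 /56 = -1505 /4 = -376.25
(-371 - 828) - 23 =-1222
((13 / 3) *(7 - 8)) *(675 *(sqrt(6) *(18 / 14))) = -26325 *sqrt(6) / 7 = -9211.83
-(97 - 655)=558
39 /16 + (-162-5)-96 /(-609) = -533987 /3248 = -164.40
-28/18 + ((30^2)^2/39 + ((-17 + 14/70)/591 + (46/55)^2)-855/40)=11572365979357/557785800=20746.97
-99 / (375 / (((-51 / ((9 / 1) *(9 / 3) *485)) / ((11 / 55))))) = 187 / 36375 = 0.01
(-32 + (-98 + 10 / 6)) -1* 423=-1654 / 3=-551.33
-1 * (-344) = 344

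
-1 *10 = -10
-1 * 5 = -5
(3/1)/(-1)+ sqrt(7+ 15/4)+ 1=-2+ sqrt(43)/2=1.28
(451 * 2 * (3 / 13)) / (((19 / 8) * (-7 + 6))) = -21648 / 247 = -87.64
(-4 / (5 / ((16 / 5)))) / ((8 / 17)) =-136 / 25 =-5.44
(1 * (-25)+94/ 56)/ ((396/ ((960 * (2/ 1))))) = -26120/ 231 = -113.07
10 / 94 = 5 / 47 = 0.11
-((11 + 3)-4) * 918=-9180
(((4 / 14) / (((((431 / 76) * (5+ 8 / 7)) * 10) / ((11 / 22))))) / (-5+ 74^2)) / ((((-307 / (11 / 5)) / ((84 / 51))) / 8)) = -93632 / 13229387760425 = -0.00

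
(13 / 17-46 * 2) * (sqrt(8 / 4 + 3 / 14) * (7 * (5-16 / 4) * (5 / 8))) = -7755 * sqrt(434) / 272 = -593.96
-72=-72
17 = 17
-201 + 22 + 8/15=-2677/15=-178.47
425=425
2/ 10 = 1/ 5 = 0.20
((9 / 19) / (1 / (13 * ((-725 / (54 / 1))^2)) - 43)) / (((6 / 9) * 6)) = -61498125 / 22330430884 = -0.00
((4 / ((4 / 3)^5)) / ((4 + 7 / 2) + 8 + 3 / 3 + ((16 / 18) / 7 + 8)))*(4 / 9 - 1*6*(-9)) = 2.10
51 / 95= 0.54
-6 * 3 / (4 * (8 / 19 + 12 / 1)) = -171 / 472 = -0.36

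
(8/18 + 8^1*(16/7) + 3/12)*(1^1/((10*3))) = 4783/7560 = 0.63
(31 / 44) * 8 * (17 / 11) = 1054 / 121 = 8.71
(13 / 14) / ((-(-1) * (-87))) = -13 / 1218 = -0.01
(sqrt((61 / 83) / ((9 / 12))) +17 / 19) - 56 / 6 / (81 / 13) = 0.39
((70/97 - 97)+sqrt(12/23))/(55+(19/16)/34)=-5080416/2904083+1088 * sqrt(69)/688597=-1.74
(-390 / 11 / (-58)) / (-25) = -39 / 1595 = -0.02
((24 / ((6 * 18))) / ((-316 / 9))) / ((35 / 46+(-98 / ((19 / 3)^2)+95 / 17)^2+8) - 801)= 866243687 / 107077230026659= 0.00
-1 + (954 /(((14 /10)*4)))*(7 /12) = 98.38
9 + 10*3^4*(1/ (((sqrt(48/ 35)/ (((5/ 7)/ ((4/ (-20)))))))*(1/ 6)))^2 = 3797001/ 14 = 271214.36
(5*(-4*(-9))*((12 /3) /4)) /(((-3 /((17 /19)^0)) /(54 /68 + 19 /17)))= -1950 /17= -114.71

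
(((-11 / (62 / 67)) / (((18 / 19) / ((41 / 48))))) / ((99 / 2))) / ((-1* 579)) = 52193 / 139571424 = 0.00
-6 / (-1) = 6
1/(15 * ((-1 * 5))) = -1/75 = -0.01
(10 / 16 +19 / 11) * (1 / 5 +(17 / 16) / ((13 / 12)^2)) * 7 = 676683 / 37180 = 18.20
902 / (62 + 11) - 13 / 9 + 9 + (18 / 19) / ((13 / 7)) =3314036 / 162279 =20.42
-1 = -1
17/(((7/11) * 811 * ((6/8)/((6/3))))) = 1496/17031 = 0.09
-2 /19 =-0.11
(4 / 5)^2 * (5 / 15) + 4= 316 / 75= 4.21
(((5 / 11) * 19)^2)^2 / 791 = 81450625 / 11581031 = 7.03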